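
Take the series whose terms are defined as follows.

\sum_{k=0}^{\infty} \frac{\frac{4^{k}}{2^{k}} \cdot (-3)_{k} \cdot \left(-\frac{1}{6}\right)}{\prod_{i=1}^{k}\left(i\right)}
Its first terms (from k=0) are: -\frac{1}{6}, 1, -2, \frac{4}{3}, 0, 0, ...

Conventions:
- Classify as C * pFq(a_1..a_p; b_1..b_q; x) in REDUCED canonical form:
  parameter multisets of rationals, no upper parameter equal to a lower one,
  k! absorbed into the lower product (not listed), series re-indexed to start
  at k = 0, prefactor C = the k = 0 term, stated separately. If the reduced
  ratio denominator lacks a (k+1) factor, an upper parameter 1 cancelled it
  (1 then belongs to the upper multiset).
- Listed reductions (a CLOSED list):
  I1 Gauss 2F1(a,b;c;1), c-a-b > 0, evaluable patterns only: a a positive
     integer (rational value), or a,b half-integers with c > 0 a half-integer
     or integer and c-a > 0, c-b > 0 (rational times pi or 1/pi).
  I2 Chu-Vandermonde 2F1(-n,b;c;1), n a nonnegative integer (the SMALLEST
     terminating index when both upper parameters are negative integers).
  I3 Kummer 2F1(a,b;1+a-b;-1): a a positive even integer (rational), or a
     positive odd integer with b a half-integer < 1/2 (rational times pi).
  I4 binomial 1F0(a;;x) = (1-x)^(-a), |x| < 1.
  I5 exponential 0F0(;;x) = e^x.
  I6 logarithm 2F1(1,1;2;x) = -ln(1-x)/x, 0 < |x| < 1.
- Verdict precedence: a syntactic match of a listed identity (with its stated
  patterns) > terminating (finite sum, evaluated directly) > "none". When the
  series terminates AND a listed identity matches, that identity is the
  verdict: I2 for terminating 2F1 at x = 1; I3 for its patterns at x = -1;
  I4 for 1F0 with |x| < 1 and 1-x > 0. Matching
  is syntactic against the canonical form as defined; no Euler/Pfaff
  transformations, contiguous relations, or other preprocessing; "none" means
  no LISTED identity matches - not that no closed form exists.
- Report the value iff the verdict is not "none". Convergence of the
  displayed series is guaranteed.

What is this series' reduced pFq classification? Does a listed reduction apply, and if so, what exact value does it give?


The tell: with t_0 = -\frac{1}{6}, the two k-th powers (prefactor -1/6) combine into one argument.
Consecutive-term ratio: r(k) = 2 * (k-3) / [(k+1)] - rational in k. x = 2; t_0 = -\frac{1}{6}; negate the roots.

Classification (C = -\frac{1}{6}): 1F0 with upper {-3}, lower {-}, argument x = 2. Verdict: terminating - upper parameter -3 makes this a finite sum (last index 3), evaluated exactly. Value: \frac{1}{6}.


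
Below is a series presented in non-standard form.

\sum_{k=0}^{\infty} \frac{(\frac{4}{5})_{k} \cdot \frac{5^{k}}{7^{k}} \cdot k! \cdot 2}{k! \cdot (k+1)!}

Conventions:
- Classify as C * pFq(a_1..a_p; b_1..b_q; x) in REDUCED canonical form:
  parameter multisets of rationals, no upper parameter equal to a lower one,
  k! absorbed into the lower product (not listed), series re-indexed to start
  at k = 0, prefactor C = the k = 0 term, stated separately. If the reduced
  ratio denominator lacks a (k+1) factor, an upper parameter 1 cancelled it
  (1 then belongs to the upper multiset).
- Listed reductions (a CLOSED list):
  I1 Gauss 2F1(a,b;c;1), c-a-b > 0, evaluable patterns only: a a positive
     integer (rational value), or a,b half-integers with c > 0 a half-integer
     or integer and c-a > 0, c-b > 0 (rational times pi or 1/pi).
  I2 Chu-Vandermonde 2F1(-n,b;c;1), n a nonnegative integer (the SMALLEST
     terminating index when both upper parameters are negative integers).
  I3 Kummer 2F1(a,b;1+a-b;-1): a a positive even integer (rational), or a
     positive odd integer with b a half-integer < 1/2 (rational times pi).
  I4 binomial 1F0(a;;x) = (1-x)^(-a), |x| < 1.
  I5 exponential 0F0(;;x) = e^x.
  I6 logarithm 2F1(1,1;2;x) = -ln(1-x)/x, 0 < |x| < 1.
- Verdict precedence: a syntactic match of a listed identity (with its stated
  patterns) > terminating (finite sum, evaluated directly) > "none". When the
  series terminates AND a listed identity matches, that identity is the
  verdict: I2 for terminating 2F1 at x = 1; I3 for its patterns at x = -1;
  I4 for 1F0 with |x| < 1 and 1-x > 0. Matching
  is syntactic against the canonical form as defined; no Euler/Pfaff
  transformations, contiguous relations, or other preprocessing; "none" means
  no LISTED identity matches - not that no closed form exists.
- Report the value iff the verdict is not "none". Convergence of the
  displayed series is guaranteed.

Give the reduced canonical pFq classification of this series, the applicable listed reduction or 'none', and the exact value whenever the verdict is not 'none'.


Canonical form: C = 2 times 2F1 with upper {\frac{4}{5}, 1}, lower {2}, x = \frac{5}{7}. Verdict: none - this 2F1 at x = \frac{5}{7} matches no listed pattern, and upper {\frac{4}{5}, 1} holds no stopper.

Structural cue: with t_0 = 2, the factorial ratio (prefactor 2) (k+a-1)!/(a-1)! is a rising factorial (a)_k.
Consecutive-term ratio: r(k) = \frac{5}{7} * (k+\frac{4}{5}) (k+1) / [(k+2) (k+1)] ; factor over Q: parameters, x = \frac{5}{7}, and C = 2.


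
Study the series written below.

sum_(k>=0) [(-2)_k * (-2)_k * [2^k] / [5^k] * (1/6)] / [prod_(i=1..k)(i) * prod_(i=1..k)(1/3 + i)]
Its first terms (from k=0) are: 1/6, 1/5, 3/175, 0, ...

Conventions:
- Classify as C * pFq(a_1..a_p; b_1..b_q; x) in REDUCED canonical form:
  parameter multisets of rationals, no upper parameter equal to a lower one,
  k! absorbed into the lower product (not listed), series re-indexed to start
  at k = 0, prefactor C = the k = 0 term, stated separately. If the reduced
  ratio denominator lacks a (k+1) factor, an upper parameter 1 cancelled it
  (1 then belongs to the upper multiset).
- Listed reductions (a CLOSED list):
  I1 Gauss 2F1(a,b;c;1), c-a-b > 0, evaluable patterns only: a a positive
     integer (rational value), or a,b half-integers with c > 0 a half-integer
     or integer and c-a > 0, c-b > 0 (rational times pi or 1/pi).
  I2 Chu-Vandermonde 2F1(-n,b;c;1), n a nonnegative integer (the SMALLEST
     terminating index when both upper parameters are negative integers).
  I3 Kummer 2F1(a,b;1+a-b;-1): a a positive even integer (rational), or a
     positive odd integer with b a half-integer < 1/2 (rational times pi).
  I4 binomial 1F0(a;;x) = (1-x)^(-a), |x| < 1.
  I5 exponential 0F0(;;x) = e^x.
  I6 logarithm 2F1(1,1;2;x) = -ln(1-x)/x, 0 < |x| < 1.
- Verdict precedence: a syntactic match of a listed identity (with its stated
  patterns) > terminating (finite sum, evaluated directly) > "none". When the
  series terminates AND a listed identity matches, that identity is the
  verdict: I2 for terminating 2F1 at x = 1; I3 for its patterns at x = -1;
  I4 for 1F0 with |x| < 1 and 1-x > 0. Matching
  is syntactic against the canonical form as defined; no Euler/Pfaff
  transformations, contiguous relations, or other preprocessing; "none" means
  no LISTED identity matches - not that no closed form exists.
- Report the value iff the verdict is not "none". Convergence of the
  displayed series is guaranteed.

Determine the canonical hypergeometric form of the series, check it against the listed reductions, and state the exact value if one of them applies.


Canonical form: C = 1/6 times 2F1 with upper {-2, -2}, lower {4/3}, x = 2/5. Verdict: terminating at k = 2: the factor (-2)_k kills every later term; summing the 3 survivors is exact. Sum: 403/1050.

Structural cue: with t_0 = 1/6, the product of the first k integers (prefactor 1/6) is k!.
Step ratio: r(k) = (2/5) * (k-2) (k-2) / [(k+4/3) (k+1)] - rational; roots negated = parameters, x = (2/5), C = 1/6.


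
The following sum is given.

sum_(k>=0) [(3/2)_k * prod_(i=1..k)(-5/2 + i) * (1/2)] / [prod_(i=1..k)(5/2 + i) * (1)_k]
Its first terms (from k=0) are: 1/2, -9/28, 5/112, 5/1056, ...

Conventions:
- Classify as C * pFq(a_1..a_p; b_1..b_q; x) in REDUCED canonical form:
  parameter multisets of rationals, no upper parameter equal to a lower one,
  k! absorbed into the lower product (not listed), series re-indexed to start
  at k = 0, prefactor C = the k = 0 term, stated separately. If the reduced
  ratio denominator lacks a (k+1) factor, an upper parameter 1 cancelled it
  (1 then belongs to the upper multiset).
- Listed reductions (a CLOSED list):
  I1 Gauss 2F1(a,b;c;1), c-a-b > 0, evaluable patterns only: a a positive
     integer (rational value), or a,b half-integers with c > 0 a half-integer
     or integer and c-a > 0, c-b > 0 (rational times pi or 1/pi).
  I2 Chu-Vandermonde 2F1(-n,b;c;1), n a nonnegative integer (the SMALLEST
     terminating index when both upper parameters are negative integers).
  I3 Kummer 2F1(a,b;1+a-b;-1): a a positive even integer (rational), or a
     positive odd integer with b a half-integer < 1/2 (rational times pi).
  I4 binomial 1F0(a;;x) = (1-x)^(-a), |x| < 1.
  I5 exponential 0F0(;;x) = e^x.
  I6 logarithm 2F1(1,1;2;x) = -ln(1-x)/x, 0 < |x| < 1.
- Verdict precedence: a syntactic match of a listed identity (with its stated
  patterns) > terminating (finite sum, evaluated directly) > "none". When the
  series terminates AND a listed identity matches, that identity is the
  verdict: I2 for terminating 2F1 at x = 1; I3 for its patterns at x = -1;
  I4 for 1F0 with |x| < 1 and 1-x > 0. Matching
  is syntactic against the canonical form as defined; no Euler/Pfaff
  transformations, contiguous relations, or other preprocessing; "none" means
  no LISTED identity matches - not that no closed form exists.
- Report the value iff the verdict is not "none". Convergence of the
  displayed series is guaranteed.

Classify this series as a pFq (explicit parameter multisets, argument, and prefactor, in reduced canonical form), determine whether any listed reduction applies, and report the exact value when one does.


x = 1 here; the reduced form reads 2F1, upper {-3/2, 3/2}, lower {7/2}, C = 1/2. Verdict (x = 1): Gauss (I1, half-integer pattern) applies (x = 1; upper {-3/2, 3/2} half-integers, c = 7/2 in the evaluable pattern). Exact value: (75/1024) * pi.

The tell: t_0 being 1/2, the lower running product (prefactor 1/2) is a rising factorial.
Consecutive-term ratio: r(k) = 1 * (k-3/2) (k+3/2) / [(k+7/2) (k+1)] - rational in k. x = 1; t_0 = 1/2; negate the roots.


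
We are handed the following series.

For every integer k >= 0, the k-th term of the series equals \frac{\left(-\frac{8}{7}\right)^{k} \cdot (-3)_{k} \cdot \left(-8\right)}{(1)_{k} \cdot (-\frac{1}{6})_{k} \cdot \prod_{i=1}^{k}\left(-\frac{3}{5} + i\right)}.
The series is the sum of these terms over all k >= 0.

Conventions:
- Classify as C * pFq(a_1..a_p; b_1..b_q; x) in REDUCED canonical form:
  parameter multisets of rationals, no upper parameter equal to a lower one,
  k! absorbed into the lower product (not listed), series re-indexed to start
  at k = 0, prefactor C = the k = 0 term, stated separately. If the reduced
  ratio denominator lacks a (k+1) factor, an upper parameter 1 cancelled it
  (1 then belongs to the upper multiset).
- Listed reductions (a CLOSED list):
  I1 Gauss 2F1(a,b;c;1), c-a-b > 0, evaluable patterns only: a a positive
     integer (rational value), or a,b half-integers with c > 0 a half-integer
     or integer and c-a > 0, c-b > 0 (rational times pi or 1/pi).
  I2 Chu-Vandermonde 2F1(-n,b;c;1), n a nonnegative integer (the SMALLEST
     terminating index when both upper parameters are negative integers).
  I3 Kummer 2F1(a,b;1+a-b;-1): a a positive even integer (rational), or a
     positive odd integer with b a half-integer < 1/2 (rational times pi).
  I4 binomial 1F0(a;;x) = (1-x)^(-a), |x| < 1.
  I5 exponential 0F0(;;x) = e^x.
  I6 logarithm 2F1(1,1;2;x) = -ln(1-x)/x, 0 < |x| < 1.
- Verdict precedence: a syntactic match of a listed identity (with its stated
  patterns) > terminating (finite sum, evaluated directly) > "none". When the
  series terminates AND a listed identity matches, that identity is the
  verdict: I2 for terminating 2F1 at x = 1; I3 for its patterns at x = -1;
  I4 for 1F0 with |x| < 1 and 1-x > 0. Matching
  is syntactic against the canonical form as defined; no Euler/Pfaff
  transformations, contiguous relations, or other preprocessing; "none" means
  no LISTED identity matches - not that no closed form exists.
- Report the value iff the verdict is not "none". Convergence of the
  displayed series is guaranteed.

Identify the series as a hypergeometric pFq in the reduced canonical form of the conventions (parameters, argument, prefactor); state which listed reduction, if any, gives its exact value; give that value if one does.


This is -8 * 1F2(-3; -\frac{1}{6}, \frac{2}{5}; -\frac{8}{7}) in reduced canonical form. Verdict: terminating - no listed pattern fits, but -3 in the upper list cuts the series at k = 3; direct evaluation. Hence: \frac{22221032}{26411}.

First insight: t_0 being -8, the lower running product (C = -8, x = -8/7) is a rising factorial.
Ratio: r(k) = -\frac{8}{7} * (k-3) / [(k-\frac{1}{6}) (k+\frac{2}{5}) (k+1)] - rational; roots negated = parameters, x = -\frac{8}{7}, C = -8.


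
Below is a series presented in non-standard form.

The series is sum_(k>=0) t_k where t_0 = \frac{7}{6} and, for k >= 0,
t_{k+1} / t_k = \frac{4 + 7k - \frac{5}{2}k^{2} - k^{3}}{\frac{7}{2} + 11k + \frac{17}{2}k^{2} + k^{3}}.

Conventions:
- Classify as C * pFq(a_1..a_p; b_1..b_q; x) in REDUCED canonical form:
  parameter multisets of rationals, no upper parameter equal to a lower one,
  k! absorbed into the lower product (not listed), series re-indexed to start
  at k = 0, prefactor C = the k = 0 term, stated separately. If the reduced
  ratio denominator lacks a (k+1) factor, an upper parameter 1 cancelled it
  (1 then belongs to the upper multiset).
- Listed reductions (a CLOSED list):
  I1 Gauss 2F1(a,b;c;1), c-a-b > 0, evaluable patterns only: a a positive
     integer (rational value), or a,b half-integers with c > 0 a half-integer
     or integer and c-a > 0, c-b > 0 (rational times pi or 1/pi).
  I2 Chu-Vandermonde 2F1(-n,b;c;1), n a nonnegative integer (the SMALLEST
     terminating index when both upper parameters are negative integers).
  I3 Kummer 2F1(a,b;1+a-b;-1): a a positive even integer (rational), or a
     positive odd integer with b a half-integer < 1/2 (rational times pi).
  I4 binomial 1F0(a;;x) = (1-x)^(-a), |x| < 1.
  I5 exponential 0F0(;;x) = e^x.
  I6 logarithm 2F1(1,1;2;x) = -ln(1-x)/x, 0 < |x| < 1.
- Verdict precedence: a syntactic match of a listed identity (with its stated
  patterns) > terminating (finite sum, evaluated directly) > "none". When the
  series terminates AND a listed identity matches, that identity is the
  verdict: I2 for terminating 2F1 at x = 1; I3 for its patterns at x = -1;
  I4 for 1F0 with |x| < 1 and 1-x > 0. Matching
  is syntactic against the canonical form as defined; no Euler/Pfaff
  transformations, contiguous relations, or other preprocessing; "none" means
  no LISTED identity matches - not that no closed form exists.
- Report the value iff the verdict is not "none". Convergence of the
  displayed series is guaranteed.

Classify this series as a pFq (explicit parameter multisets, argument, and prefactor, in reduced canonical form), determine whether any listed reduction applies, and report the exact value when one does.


Prefactor \frac{7}{6}, argument -1: 2F1 with upper {-2, 4} over lower {7}. Verdict: Kummer's theorem (I3) matches (x = -1; c = 7 equals 1+a-b for upper {-2, 4}: listed pattern). Value: \frac{35}{12}.

Structural cue: t_0 being \frac{7}{6}, the expanded ratio factors over Q; prefactor 7/6, roots give parameters.
Step ratio: r(k) = -1 * (k-2) (k+4) / [(k+7) (k+1)] - rational; roots negated = parameters, x = -1, C = \frac{7}{6}.


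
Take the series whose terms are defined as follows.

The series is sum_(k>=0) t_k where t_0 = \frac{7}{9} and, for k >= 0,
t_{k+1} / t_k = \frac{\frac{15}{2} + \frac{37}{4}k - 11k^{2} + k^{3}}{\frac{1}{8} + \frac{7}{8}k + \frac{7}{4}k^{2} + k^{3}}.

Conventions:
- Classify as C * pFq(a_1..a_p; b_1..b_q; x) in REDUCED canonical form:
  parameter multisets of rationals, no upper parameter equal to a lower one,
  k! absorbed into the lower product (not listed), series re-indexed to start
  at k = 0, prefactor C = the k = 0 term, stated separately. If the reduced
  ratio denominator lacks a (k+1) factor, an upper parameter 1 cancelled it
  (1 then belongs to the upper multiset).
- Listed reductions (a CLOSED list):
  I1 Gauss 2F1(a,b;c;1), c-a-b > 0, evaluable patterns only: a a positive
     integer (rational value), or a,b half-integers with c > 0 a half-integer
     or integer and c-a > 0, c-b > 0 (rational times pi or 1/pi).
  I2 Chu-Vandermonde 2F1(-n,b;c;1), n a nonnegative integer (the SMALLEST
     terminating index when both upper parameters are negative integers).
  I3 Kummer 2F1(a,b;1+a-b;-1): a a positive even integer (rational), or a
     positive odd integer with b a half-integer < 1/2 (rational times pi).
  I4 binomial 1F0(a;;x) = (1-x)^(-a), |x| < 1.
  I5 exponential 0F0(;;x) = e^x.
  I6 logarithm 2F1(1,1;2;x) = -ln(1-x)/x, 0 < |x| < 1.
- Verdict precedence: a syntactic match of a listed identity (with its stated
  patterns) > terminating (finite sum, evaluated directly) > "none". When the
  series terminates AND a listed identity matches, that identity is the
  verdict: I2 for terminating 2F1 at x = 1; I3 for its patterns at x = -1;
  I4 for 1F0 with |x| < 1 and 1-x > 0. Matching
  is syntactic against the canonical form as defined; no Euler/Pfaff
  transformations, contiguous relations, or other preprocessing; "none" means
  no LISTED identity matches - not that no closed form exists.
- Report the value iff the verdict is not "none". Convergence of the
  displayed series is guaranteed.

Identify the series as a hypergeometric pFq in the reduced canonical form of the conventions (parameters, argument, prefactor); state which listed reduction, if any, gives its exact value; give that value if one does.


With C = \frac{7}{9}: the canonical form is 2F1(-10, -\frac{3}{2}; \frac{1}{4}; 1). Verdict: the Chu-Vandermonde identity I2 fires (terminating 2F1 at x = 1 with n = 10, b = -3/2, c = \frac{1}{4}). Exact value: \frac{28543529}{273615}.

Key observation: x = 1 and the ratio is unreduced: k + 1/2 divides both sides (C = 7/9).
Step ratio: r(k) = 1 * (k-10) (k-\frac{3}{2}) / [(k+\frac{1}{4}) (k+1)] - rational; roots negated = parameters, x = 1, C = \frac{7}{9}.


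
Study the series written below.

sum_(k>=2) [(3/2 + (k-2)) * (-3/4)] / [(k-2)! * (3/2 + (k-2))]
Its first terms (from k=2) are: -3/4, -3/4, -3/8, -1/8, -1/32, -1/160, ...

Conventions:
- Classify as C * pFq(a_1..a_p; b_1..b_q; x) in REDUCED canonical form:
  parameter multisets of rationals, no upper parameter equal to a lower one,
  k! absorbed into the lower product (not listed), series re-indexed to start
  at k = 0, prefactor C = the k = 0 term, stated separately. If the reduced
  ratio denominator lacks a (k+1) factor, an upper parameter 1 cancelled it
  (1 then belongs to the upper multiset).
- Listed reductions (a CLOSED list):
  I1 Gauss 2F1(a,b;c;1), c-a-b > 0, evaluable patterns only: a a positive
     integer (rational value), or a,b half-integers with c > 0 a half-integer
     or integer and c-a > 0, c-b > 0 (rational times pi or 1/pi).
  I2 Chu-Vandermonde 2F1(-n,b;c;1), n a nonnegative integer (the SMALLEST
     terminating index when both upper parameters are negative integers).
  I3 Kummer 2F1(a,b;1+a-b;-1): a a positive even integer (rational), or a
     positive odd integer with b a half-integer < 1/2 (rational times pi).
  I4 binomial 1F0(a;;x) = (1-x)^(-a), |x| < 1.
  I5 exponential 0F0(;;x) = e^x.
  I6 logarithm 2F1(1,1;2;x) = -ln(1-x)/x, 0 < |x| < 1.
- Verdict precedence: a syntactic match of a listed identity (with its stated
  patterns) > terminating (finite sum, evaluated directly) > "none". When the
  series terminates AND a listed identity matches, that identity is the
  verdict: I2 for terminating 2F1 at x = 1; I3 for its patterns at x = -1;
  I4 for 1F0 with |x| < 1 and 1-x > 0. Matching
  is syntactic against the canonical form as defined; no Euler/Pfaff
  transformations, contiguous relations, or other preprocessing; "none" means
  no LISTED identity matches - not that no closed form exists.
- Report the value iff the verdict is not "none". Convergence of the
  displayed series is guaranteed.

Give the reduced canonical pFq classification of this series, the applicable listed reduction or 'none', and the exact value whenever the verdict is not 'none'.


This is -3/4 * 0F0(-; -; 1) in reduced canonical form. Verdict (x = 1): exponential (I5) applies (the 0F0 exponential series at x = 1). Exact value: (-3/4) * e^(1).

Structural cue: x = 1 and the factor k + 3/2 cancels (top and bottom), leaving prefactor -3/4.
Term ratio: r(k) = 1 * 1 / [(k+1)] - rational in k. x = 1; t_0 = -3/4; negate the roots.


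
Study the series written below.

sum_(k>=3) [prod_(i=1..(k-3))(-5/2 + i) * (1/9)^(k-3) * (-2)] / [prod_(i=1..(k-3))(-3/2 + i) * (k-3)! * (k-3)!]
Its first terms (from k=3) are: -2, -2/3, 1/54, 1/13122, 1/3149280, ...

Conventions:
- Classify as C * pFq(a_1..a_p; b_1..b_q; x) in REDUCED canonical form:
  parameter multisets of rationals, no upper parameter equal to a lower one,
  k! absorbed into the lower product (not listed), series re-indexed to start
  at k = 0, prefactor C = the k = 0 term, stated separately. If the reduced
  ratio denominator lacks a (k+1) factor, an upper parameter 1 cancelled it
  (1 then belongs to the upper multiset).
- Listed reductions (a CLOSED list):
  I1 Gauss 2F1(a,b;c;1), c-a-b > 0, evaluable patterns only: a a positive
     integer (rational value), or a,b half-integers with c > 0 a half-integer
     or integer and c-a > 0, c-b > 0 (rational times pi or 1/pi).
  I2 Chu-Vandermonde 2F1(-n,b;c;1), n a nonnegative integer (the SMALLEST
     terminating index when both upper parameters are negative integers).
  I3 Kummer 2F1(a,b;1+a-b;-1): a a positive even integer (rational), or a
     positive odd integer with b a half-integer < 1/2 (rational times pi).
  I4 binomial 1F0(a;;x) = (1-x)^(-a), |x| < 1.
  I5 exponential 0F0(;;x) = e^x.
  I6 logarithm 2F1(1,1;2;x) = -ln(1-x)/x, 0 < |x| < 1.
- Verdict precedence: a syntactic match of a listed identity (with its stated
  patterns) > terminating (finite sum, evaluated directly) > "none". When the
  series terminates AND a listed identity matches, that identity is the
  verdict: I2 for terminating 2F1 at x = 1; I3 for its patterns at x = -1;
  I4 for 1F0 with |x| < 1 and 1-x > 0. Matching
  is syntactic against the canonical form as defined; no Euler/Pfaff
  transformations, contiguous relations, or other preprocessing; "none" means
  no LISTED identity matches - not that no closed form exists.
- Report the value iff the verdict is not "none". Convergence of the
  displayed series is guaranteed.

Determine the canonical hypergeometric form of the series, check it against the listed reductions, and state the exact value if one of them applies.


The tell: with t_0 = -2, the denominator's factorial ratio (C = -2, x = 1/9) is a lower Pochhammer.
Term ratio: r(k) = (1/9) * (k-3/2) / [(k-1/2) (k+1) (k+1)] - rational in k. x = (1/9); t_0 = -2; negate the roots.

With C = -2: the canonical form is 1F2(-3/2; -1/2, 1; 1/9). Verdict: no listed reduction: x = 1/9 and upper {-3/2} fail every I1-I6 pattern.


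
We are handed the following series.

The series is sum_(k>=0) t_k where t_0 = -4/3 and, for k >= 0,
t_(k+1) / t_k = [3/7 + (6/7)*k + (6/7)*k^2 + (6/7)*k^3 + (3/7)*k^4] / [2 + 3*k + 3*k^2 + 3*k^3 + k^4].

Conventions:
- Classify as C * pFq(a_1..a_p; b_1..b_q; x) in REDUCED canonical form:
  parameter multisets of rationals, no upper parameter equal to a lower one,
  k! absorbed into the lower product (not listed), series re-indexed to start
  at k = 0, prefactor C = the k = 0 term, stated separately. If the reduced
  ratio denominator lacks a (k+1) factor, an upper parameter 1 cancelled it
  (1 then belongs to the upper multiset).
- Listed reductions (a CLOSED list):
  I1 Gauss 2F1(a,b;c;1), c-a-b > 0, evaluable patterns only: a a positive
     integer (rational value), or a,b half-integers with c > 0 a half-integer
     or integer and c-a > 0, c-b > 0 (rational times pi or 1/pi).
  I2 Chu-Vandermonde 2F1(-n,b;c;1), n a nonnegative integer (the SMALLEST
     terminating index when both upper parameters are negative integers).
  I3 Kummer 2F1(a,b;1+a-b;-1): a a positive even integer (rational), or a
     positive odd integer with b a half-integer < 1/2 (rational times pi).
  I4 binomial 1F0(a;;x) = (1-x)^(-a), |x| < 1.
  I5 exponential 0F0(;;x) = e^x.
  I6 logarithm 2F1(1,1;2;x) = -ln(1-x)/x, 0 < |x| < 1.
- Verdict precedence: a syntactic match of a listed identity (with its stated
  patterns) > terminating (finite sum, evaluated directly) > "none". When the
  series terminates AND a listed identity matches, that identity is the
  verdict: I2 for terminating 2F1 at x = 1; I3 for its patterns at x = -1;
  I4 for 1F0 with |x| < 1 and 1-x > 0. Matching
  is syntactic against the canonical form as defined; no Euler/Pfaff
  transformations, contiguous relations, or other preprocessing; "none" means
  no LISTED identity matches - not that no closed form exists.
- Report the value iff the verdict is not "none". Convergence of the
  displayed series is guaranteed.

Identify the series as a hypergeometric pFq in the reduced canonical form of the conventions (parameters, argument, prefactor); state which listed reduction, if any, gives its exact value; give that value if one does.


Reduced: x = 3/7, 2F1, upper = {1, 1}, lower = {2}, C = -4/3. Verdict: the I6 logarithm reduction applies (the logarithm: parameters (1,1;2), x = 3/7). Sum: (28/9) * ln(4/7).

Key observation: with t_0 = -4/3, the ratio is unreduced: k^2 + 1 divides both sides (C = -4/3).
Consecutive-term ratio: r(k) = (3/7) * (k+1) (k+1) / [(k+2) (k+1)] - rational in k, leading ratio (3/7); with t_0 = -4/3, classification follows.


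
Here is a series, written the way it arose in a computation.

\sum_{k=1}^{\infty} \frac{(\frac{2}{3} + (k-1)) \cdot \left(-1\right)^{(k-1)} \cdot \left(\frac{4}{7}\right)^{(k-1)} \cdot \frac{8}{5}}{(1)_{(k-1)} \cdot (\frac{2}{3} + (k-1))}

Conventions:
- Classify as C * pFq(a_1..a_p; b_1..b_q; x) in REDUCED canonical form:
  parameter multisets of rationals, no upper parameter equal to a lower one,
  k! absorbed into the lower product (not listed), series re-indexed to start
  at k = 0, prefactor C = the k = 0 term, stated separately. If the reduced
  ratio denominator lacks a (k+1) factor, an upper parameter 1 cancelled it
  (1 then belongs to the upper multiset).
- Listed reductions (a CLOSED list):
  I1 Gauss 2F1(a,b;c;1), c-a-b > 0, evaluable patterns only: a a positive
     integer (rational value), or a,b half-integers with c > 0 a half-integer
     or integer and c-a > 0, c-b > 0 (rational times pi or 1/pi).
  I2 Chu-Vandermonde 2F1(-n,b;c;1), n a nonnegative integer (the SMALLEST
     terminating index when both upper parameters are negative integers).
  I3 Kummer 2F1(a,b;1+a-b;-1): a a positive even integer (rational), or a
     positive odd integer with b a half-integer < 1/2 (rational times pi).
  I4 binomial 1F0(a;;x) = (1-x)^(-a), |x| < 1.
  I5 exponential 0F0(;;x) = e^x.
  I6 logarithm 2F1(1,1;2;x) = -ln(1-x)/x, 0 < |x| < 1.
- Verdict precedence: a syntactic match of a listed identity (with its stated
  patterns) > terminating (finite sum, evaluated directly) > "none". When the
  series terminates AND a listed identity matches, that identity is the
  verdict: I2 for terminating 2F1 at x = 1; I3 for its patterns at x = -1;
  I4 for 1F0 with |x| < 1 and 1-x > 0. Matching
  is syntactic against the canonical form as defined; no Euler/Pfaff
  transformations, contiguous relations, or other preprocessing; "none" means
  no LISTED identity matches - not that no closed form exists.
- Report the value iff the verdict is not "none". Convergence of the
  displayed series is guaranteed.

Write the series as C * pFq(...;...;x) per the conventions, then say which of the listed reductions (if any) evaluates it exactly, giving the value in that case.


Prefactor \frac{8}{5}, argument -\frac{4}{7}: 0F0 with upper {-} over lower {-}. Verdict: the exponential series (I5) matches (the 0F0 exponential series at x = -\frac{4}{7}). Sum: \frac{8}{5} \cdot e^{-\frac{4}{7}}.

Key observation: with t_0 = \frac{8}{5}, (1)_k (C = 8/5) is k! itself.
Ratio: r(k) = -\frac{4}{7} * 1 / [(k+1)] - rational in k, leading ratio -\frac{4}{7}; with t_0 = \frac{8}{5}, classification follows.


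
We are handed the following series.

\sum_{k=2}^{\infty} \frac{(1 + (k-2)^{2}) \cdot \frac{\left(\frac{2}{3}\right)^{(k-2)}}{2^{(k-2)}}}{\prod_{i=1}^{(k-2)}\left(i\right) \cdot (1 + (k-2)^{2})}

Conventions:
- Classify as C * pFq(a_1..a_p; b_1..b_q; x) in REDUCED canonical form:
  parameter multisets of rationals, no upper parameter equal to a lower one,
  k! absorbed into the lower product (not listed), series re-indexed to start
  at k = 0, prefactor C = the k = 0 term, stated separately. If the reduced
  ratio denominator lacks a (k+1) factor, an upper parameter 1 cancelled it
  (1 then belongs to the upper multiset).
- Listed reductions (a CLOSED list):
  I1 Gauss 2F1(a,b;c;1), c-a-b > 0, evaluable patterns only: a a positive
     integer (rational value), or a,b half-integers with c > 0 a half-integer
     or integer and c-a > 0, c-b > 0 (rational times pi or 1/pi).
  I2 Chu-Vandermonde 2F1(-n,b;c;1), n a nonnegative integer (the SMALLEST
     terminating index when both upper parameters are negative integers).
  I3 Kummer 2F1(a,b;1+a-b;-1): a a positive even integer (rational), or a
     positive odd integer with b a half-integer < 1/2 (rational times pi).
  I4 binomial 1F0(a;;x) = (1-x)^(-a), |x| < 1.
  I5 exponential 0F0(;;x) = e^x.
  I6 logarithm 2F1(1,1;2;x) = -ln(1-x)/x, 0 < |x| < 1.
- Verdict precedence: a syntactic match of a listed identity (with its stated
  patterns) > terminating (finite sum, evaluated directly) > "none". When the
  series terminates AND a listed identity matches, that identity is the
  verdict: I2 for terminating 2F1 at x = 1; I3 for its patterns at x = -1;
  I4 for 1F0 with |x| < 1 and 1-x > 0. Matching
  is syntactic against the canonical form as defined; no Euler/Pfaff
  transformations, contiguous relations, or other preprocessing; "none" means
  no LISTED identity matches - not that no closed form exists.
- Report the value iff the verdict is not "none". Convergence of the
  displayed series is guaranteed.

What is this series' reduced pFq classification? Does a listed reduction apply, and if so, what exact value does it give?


x = \frac{1}{3} here; the reduced form reads 0F0, upper {-}, lower {-}, C = 1. Verdict at x = \frac{1}{3}: the exponential series (I5) matches (the 0F0 exponential series at x = \frac{1}{3}). Hence: e^{\frac{1}{3}}.

Key observation: from the first term 1: the product of the first k integers (prefactor 1) is k!.
Term ratio: r(k) = \frac{1}{3} * 1 / [(k+1)] - rational; roots negated = parameters, x = \frac{1}{3}, C = 1.


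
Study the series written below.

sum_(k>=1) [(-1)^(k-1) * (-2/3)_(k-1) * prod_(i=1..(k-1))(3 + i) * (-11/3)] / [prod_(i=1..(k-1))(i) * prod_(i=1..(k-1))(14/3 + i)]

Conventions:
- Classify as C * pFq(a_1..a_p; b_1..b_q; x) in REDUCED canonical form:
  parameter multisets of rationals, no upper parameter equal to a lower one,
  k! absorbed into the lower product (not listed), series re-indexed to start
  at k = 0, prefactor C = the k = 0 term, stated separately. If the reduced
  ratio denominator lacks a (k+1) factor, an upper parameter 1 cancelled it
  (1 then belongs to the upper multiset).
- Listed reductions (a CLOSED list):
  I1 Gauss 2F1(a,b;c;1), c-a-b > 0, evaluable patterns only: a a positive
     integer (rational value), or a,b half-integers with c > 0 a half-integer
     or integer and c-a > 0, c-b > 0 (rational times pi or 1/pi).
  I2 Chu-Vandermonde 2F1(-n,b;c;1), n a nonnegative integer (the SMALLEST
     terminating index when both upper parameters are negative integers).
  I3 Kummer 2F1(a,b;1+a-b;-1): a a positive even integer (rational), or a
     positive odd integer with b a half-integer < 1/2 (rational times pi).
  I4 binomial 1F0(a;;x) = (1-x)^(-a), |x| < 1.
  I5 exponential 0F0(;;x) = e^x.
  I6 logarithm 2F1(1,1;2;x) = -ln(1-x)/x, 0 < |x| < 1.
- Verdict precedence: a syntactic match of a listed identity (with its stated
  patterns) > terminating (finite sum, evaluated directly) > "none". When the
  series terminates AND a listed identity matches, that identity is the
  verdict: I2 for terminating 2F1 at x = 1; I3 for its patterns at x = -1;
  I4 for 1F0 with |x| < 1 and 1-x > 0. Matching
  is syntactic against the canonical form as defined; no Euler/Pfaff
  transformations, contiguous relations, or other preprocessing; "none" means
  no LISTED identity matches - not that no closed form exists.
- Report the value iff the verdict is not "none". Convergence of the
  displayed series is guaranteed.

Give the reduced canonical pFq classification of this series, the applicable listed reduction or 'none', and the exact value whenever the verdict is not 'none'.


The series (x = -1) is 2F1: upper {-2/3, 4}, lower {17/3}, prefactor -11/3. Verdict: the Kummer evaluation I3 matches (x = -1; c = 17/3 equals 1+a-b for upper {-2/3, 4}: listed pattern). Exact value: -847/162.

Key observation: t_0 being -11/3, the running product (prefactor -11/3) telescopes to a rising factorial.
Step ratio: r(k) = (-1) * (k-2/3) (k+4) / [(k+17/3) (k+1)] - rational; roots negated = parameters, x = (-1), C = -11/3.


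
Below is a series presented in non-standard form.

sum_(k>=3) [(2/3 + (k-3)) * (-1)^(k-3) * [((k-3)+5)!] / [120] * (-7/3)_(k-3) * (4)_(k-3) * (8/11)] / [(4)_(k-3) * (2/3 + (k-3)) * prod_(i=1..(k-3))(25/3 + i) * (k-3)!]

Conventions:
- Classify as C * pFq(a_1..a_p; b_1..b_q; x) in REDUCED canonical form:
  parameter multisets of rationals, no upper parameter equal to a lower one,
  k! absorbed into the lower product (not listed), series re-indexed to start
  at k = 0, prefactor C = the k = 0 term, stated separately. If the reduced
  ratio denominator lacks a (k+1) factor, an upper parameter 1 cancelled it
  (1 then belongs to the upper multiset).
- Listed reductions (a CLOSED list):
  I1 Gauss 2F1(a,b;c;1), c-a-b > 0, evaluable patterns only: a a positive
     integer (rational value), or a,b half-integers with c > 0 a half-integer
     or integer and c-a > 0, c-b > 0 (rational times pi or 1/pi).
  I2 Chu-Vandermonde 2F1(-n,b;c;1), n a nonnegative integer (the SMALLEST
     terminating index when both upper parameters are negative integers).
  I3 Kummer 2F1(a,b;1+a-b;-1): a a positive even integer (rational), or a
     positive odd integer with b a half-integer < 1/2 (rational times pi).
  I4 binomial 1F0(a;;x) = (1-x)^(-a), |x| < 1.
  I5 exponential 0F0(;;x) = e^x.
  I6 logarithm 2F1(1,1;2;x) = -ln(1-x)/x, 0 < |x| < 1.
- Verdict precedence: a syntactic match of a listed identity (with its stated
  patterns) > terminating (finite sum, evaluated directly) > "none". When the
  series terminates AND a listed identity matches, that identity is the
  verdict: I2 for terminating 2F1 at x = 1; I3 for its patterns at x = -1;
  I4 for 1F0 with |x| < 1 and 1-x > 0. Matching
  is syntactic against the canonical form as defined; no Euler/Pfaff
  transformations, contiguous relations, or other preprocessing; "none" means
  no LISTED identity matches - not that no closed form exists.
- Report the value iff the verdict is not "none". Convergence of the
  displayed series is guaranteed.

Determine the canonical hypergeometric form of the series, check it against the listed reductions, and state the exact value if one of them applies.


This is 8/11 * 2F1(-7/3, 6; 28/3; -1) in reduced canonical form. Verdict: this is Kummer's theorem (I3) (x = -1; c = 28/3 equals 1+a-b for upper {-7/3, 6}: listed pattern). Value: 190/81.

First insight: x = (-1) and striking the common factor k + 2/3 reduces the term (prefactor 8/11).
Ratio: r(k) = (-1) * (k-7/3) (k+6) / [(k+28/3) (k+1)] - rational in k. x = (-1); t_0 = 8/11; negate the roots.


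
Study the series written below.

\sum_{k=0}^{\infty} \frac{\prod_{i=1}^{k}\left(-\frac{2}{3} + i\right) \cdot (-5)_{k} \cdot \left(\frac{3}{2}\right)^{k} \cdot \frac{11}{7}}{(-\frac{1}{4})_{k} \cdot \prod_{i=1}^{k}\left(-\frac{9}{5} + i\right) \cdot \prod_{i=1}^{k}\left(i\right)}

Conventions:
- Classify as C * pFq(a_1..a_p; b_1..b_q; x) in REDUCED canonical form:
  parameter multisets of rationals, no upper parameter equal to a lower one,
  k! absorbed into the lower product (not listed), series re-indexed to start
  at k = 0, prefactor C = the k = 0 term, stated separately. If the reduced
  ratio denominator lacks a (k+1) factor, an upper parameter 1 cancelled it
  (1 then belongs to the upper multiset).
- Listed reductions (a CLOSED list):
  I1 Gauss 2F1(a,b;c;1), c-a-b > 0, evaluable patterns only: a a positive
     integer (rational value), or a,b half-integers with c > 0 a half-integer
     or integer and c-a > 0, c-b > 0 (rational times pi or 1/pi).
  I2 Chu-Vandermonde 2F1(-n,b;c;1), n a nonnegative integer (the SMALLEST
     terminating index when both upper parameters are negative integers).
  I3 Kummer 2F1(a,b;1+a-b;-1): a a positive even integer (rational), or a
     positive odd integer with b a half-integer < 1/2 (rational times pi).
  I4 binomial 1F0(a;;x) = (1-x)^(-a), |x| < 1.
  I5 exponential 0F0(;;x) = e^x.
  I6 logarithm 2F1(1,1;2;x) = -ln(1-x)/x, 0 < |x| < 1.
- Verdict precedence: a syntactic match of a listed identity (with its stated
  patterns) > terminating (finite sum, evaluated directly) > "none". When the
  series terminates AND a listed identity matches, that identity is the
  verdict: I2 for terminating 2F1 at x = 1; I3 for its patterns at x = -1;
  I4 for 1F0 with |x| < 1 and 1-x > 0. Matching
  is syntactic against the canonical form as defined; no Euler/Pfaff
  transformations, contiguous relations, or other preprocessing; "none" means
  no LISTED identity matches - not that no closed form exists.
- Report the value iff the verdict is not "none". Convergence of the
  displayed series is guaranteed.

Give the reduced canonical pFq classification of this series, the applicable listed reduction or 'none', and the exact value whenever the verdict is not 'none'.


The tell: with t_0 = \frac{11}{7}, the product of the first k integers (prefactor 11/7) is k!.
Term ratio: r(k) = \frac{3}{2} * (k-5) (k+\frac{1}{3}) / [(k-\frac{4}{5}) (k-\frac{1}{4}) (k+1)] - rational in k. x = \frac{3}{2}; t_0 = \frac{11}{7}; negate the roots.

With C = \frac{11}{7}: the canonical form is 2F2(-5, \frac{1}{3}; -\frac{4}{5}, -\frac{1}{4}; \frac{3}{2}). Verdict: terminating - upper -5 stops the sum at k = 5; the 6 terms are added exactly. Its exact value is -\frac{189641}{4158}.


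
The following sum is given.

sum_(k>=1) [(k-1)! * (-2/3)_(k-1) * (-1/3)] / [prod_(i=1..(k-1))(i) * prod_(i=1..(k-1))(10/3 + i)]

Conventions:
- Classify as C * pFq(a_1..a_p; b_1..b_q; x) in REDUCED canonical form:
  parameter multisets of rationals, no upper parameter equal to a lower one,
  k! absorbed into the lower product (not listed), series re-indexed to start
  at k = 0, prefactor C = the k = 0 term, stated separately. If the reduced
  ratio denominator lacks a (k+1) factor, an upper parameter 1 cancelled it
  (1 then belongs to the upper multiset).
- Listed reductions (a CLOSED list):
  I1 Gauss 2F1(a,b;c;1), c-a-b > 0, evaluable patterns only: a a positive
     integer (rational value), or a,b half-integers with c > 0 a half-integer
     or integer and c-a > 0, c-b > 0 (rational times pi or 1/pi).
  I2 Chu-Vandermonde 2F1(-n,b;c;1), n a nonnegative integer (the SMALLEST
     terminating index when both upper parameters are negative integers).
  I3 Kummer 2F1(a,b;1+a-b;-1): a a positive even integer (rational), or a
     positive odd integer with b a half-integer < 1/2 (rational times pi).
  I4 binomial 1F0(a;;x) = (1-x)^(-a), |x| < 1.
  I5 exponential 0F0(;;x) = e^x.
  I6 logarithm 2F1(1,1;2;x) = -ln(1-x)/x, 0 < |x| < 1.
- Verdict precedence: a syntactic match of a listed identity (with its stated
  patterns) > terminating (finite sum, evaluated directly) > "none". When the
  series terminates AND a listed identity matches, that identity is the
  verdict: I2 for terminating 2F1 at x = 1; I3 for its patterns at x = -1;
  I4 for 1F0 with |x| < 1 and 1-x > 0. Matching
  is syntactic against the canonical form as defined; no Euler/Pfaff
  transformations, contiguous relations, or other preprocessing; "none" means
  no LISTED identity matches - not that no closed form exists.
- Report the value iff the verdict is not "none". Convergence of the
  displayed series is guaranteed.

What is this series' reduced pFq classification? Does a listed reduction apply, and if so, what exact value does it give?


Structural cue: t_0 being -1/3, the lower running product (C = -1/3, x = 1) is a rising factorial.
Term ratio: r(k) = 1 * (k-2/3) (k+1) / [(k+13/3) (k+1)] ; factor over Q: parameters, x = 1, and C = -1/3.

Prefactor -1/3, argument 1: 2F1 with upper {-2/3, 1} over lower {13/3}. Verdict: the Gauss summation I1 applies (x = 1: the Gamma ratio telescopes since c-a-b = 4 > 0 and a = 1 in Z>0). Its exact value is -5/18.
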